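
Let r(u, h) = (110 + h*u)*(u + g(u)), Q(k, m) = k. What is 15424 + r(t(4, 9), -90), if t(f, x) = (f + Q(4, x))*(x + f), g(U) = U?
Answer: -1908576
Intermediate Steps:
t(f, x) = (4 + f)*(f + x) (t(f, x) = (f + 4)*(x + f) = (4 + f)*(f + x))
r(u, h) = 2*u*(110 + h*u) (r(u, h) = (110 + h*u)*(u + u) = (110 + h*u)*(2*u) = 2*u*(110 + h*u))
15424 + r(t(4, 9), -90) = 15424 + 2*(4² + 4*4 + 4*9 + 4*9)*(110 - 90*(4² + 4*4 + 4*9 + 4*9)) = 15424 + 2*(16 + 16 + 36 + 36)*(110 - 90*(16 + 16 + 36 + 36)) = 15424 + 2*104*(110 - 90*104) = 15424 + 2*104*(110 - 9360) = 15424 + 2*104*(-9250) = 15424 - 1924000 = -1908576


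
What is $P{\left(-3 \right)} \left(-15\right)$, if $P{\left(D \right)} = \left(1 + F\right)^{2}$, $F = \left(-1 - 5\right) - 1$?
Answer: $-540$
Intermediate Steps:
$F = -7$ ($F = -6 - 1 = -7$)
$P{\left(D \right)} = 36$ ($P{\left(D \right)} = \left(1 - 7\right)^{2} = \left(-6\right)^{2} = 36$)
$P{\left(-3 \right)} \left(-15\right) = 36 \left(-15\right) = -540$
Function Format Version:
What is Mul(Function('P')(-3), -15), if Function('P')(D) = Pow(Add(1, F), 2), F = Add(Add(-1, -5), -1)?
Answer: -540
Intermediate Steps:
F = -7 (F = Add(-6, -1) = -7)
Function('P')(D) = 36 (Function('P')(D) = Pow(Add(1, -7), 2) = Pow(-6, 2) = 36)
Mul(Function('P')(-3), -15) = Mul(36, -15) = -540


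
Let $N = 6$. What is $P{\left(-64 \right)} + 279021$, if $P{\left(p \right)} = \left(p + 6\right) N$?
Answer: $278673$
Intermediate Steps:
$P{\left(p \right)} = 36 + 6 p$ ($P{\left(p \right)} = \left(p + 6\right) 6 = \left(6 + p\right) 6 = 36 + 6 p$)
$P{\left(-64 \right)} + 279021 = \left(36 + 6 \left(-64\right)\right) + 279021 = \left(36 - 384\right) + 279021 = -348 + 279021 = 278673$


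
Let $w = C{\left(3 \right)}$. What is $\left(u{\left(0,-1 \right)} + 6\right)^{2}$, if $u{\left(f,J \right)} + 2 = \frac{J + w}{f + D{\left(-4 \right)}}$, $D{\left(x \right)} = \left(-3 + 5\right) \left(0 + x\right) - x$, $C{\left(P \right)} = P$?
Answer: $\frac{49}{4} \approx 12.25$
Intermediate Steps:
$D{\left(x \right)} = x$ ($D{\left(x \right)} = 2 x - x = x$)
$w = 3$
$u{\left(f,J \right)} = -2 + \frac{3 + J}{-4 + f}$ ($u{\left(f,J \right)} = -2 + \frac{J + 3}{f - 4} = -2 + \frac{3 + J}{-4 + f}$)
$\left(u{\left(0,-1 \right)} + 6\right)^{2} = \left(\frac{11 - 1 - 0}{-4 + 0} + 6\right)^{2} = \left(\frac{11 - 1 + 0}{-4} + 6\right)^{2} = \left(\left(- \frac{1}{4}\right) 10 + 6\right)^{2} = \left(- \frac{5}{2} + 6\right)^{2} = \left(\frac{7}{2}\right)^{2} = \frac{49}{4}$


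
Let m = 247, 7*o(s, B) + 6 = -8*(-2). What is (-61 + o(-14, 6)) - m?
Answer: -2146/7 ≈ -306.57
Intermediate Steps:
o(s, B) = 10/7 (o(s, B) = -6/7 + (-8*(-2))/7 = -6/7 + (⅐)*16 = -6/7 + 16/7 = 10/7)
(-61 + o(-14, 6)) - m = (-61 + 10/7) - 1*247 = -417/7 - 247 = -2146/7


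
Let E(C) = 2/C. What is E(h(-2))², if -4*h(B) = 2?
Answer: 16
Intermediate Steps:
h(B) = -½ (h(B) = -¼*2 = -½)
E(h(-2))² = (2/(-½))² = (2*(-2))² = (-4)² = 16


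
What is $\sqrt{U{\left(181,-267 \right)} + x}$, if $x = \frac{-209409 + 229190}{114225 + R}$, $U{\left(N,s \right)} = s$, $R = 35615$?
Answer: $\frac{i \sqrt{374482928135}}{37460} \approx 16.336 i$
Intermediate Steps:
$x = \frac{19781}{149840}$ ($x = \frac{-209409 + 229190}{114225 + 35615} = \frac{19781}{149840} \approx 0.13201$)
$\sqrt{U{\left(181,-267 \right)} + x} = \sqrt{-267 + \frac{19781}{149840}} = \sqrt{- \frac{39987499}{149840}} = \frac{i \sqrt{374482928135}}{37460}$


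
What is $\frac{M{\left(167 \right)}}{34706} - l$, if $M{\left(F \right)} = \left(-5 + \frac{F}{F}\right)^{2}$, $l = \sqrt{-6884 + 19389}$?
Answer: $\frac{8}{17353} - \sqrt{12505} \approx -111.83$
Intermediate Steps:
$l = \sqrt{12505} \approx 111.83$
$M{\left(F \right)} = 16$ ($M{\left(F \right)} = \left(-5 + 1\right)^{2} = \left(-4\right)^{2} = 16$)
$\frac{M{\left(167 \right)}}{34706} - l = \frac{16}{34706} - \sqrt{12505} = 16 \cdot \frac{1}{34706} - \sqrt{12505} = \frac{8}{17353} - \sqrt{12505}$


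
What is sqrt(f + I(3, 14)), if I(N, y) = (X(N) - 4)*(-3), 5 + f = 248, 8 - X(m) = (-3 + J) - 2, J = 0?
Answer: 6*sqrt(6) ≈ 14.697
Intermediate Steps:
X(m) = 13 (X(m) = 8 - ((-3 + 0) - 2) = 8 - (-3 - 2) = 8 - 1*(-5) = 8 + 5 = 13)
f = 243 (f = -5 + 248 = 243)
I(N, y) = -27 (I(N, y) = (13 - 4)*(-3) = 9*(-3) = -27)
sqrt(f + I(3, 14)) = sqrt(243 - 27) = sqrt(216) = 6*sqrt(6)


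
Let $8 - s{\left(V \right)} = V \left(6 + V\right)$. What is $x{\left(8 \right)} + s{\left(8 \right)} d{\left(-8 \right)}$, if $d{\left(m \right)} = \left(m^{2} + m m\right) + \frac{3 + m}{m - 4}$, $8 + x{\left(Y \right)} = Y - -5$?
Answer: $- \frac{40051}{3} \approx -13350.0$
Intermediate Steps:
$x{\left(Y \right)} = -3 + Y$ ($x{\left(Y \right)} = -8 + \left(Y - -5\right) = -8 + \left(Y + 5\right) = -8 + \left(5 + Y\right) = -3 + Y$)
$s{\left(V \right)} = 8 - V \left(6 + V\right)$
$d{\left(m \right)} = 2 m^{2} + \frac{3 + m}{-4 + m}$ ($d{\left(m \right)} = \left(m^{2} + m^{2}\right) + \frac{3 + m}{-4 + m} = 2 m^{2} + \frac{3 + m}{-4 + m}$)
$x{\left(8 \right)} + s{\left(8 \right)} d{\left(-8 \right)} = \left(-3 + 8\right) + \left(8 - 8^{2} - 48\right) \frac{3 - 8 - 8 \left(-8\right)^{2} + 2 \left(-8\right)^{3}}{-4 - 8} = 5 + \left(8 - 64 - 48\right) \frac{3 - 8 - 512 + 2 \left(-512\right)}{-12} = 5 + \left(8 - 64 - 48\right) \left(- \frac{3 - 8 - 512 - 1024}{12}\right) = 5 - 104 \left(\left(- \frac{1}{12}\right) \left(-1541\right)\right) = 5 - \frac{40066}{3} = - \frac{40051}{3}$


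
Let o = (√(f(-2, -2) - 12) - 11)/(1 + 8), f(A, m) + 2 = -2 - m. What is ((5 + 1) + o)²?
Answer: (43 + I*√14)²/81 ≈ 22.654 + 3.9726*I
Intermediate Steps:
f(A, m) = -4 - m (f(A, m) = -2 + (-2 - m) = -4 - m)
o = -11/9 + I*√14/9 (o = (√((-4 - 1*(-2)) - 12) - 11)/(1 + 8) = (√((-4 + 2) - 12) - 11)/9 = (√(-2 - 12) - 11)*(⅑) = (√(-14) - 11)*(⅑) = (I*√14 - 11)*(⅑) = (-11 + I*√14)*(⅑) = -11/9 + I*√14/9 ≈ -1.2222 + 0.41574*I)
((5 + 1) + o)² = ((5 + 1) + (-11/9 + I*√14/9))² = (6 + (-11/9 + I*√14/9))² = (43/9 + I*√14/9)²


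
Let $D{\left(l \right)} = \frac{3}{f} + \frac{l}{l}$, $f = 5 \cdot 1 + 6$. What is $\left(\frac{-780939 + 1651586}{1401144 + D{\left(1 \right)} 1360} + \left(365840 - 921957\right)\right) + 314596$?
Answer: $- \frac{3727051682987}{15431624} \approx -2.4152 \cdot 10^{5}$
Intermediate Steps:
$f = 11$ ($f = 5 + 6 = 11$)
$D{\left(l \right)} = \frac{14}{11}$ ($D{\left(l \right)} = \frac{3}{11} + \frac{l}{l} = 3 \cdot \frac{1}{11} + 1 = \frac{3}{11} + 1 = \frac{14}{11}$)
$\left(\frac{-780939 + 1651586}{1401144 + D{\left(1 \right)} 1360} + \left(365840 - 921957\right)\right) + 314596 = \left(\frac{-780939 + 1651586}{1401144 + \frac{14}{11} \cdot 1360} + \left(365840 - 921957\right)\right) + 314596 = \left(\frac{870647}{1401144 + \frac{19040}{11}} + \left(365840 - 921957\right)\right) + 314596 = \left(\frac{870647}{\frac{15431624}{11}} - 556117\right) + 314596 = \left(870647 \cdot \frac{11}{15431624} - 556117\right) + 314596 = \left(\frac{9577117}{15431624} - 556117\right) + 314596 = - \frac{8581778866891}{15431624} + 314596 = - \frac{3727051682987}{15431624}$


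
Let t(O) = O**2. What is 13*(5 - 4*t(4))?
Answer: -767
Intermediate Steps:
13*(5 - 4*t(4)) = 13*(5 - 4*4**2) = 13*(5 - 4*16) = 13*(5 - 64) = 13*(-59) = -767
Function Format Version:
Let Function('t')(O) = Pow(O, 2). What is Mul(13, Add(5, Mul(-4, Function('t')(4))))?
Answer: -767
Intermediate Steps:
Mul(13, Add(5, Mul(-4, Function('t')(4)))) = Mul(13, Add(5, Mul(-4, Pow(4, 2)))) = Mul(13, Add(5, Mul(-4, 16))) = Mul(13, Add(5, -64)) = Mul(13, -59) = -767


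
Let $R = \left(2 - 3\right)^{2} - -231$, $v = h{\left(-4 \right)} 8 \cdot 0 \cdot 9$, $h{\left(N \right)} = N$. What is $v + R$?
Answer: $232$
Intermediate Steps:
$v = 0$ ($v = - 4 \cdot 8 \cdot 0 \cdot 9 = \left(-4\right) 0 \cdot 9 = 0 \cdot 9 = 0$)
$R = 232$ ($R = \left(-1\right)^{2} + 231 = 1 + 231 = 232$)
$v + R = 0 + 232 = 232$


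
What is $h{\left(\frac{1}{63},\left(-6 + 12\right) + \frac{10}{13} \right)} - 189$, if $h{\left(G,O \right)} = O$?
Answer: $- \frac{2369}{13} \approx -182.23$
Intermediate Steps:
$h{\left(\frac{1}{63},\left(-6 + 12\right) + \frac{10}{13} \right)} - 189 = \left(\left(-6 + 12\right) + \frac{10}{13}\right) - 189 = \left(6 + 10 \cdot \frac{1}{13}\right) - 189 = \left(6 + \frac{10}{13}\right) - 189 = \frac{88}{13} - 189 = - \frac{2369}{13}$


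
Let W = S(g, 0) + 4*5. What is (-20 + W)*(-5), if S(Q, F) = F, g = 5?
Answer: 0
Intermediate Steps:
W = 20 (W = 0 + 4*5 = 0 + 20 = 20)
(-20 + W)*(-5) = (-20 + 20)*(-5) = 0*(-5) = 0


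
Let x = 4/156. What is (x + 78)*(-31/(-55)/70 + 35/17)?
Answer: 24214583/150150 ≈ 161.27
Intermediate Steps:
x = 1/39 (x = 4*(1/156) = 1/39 ≈ 0.025641)
(x + 78)*(-31/(-55)/70 + 35/17) = (1/39 + 78)*(-31/(-55)/70 + 35/17) = 3043*(-31*(-1/55)*(1/70) + 35*(1/17))/39 = 3043*((31/55)*(1/70) + 35/17)/39 = 3043*(31/3850 + 35/17)/39 = (3043/39)*(135277/65450) = 24214583/150150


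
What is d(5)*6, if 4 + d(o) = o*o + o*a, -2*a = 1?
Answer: 111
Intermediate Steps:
a = -1/2 (a = -1/2*1 = -1/2 ≈ -0.50000)
d(o) = -4 + o**2 - o/2 (d(o) = -4 + (o*o + o*(-1/2)) = -4 + (o**2 - o/2) = -4 + o**2 - o/2)
d(5)*6 = (-4 + 5**2 - 1/2*5)*6 = (-4 + 25 - 5/2)*6 = (37/2)*6 = 111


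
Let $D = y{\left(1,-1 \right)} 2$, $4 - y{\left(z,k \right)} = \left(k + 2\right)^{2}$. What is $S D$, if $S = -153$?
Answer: $-918$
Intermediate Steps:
$y{\left(z,k \right)} = 4 - \left(2 + k\right)^{2}$ ($y{\left(z,k \right)} = 4 - \left(k + 2\right)^{2} = 4 - \left(2 + k\right)^{2}$)
$D = 6$ ($D = \left(4 - \left(2 - 1\right)^{2}\right) 2 = \left(4 - 1^{2}\right) 2 = \left(4 - 1\right) 2 = 3 \cdot 2 = 6$)
$S D = \left(-153\right) 6 = -918$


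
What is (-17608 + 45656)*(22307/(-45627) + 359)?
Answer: 458803181728/45627 ≈ 1.0056e+7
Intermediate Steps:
(-17608 + 45656)*(22307/(-45627) + 359) = 28048*(22307*(-1/45627) + 359) = 28048*(-22307/45627 + 359) = 28048*(16357786/45627) = 458803181728/45627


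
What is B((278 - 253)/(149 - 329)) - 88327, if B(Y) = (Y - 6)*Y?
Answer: -114470687/1296 ≈ -88326.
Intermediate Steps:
B(Y) = Y*(-6 + Y) (B(Y) = (-6 + Y)*Y = Y*(-6 + Y))
B((278 - 253)/(149 - 329)) - 88327 = ((278 - 253)/(149 - 329))*(-6 + (278 - 253)/(149 - 329)) - 88327 = (25/(-180))*(-6 + 25/(-180)) - 88327 = (25*(-1/180))*(-6 + 25*(-1/180)) - 88327 = -5*(-6 - 5/36)/36 - 88327 = -5/36*(-221/36) - 88327 = 1105/1296 - 88327 = -114470687/1296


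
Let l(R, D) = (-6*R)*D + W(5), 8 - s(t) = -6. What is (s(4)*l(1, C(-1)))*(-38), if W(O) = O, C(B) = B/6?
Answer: -3192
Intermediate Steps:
C(B) = B/6 (C(B) = B*(1/6) = B/6)
s(t) = 14 (s(t) = 8 - 1*(-6) = 8 + 6 = 14)
l(R, D) = 5 - 6*D*R (l(R, D) = (-6*R)*D + 5 = -6*D*R + 5 = 5 - 6*D*R)
(s(4)*l(1, C(-1)))*(-38) = (14*(5 - 6*(1/6)*(-1)*1))*(-38) = (14*(5 - 6*(-1/6)*1))*(-38) = (14*(5 + 1))*(-38) = (14*6)*(-38) = 84*(-38) = -3192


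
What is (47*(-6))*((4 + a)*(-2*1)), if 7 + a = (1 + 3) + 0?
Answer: 564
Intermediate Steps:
a = -3 (a = -7 + ((1 + 3) + 0) = -7 + (4 + 0) = -7 + 4 = -3)
(47*(-6))*((4 + a)*(-2*1)) = (47*(-6))*((4 - 3)*(-2*1)) = -282*(-2) = 564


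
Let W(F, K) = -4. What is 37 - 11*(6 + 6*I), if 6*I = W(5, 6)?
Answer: 15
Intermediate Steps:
I = -2/3 (I = (1/6)*(-4) = -2/3 ≈ -0.66667)
37 - 11*(6 + 6*I) = 37 - 11*(6 + 6*(-2/3)) = 37 - 11*(6 - 4) = 37 - 11*2 = 37 - 22 = 15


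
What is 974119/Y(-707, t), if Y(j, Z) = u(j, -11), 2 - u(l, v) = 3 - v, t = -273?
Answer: -974119/12 ≈ -81177.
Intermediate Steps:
u(l, v) = -1 + v (u(l, v) = 2 - (3 - v) = 2 + (-3 + v) = -1 + v)
Y(j, Z) = -12 (Y(j, Z) = -1 - 11 = -12)
974119/Y(-707, t) = 974119/(-12) = 974119*(-1/12) = -974119/12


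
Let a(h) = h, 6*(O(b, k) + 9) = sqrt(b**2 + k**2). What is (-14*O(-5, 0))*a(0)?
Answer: 0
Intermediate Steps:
O(b, k) = -9 + sqrt(b**2 + k**2)/6
(-14*O(-5, 0))*a(0) = -14*(-9 + sqrt((-5)**2 + 0**2)/6)*0 = -14*(-9 + sqrt(25 + 0)/6)*0 = -14*(-9 + sqrt(25)/6)*0 = -14*(-9 + (1/6)*5)*0 = -14*(-9 + 5/6)*0 = -14*(-49/6)*0 = (343/3)*0 = 0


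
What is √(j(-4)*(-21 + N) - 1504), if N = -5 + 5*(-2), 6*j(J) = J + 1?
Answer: I*√1486 ≈ 38.549*I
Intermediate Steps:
j(J) = ⅙ + J/6 (j(J) = (J + 1)/6 = (1 + J)/6 = ⅙ + J/6)
N = -15 (N = -5 - 10 = -15)
√(j(-4)*(-21 + N) - 1504) = √((⅙ + (⅙)*(-4))*(-21 - 15) - 1504) = √((⅙ - ⅔)*(-36) - 1504) = √(-½*(-36) - 1504) = √(18 - 1504) = √(-1486) = I*√1486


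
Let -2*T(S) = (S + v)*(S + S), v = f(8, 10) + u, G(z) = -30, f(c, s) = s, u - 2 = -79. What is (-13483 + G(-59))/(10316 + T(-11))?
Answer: -13513/9458 ≈ -1.4287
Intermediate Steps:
u = -77 (u = 2 - 79 = -77)
v = -67 (v = 10 - 77 = -67)
T(S) = -S*(-67 + S) (T(S) = -(S - 67)*(S + S)/2 = -(-67 + S)*2*S/2 = -S*(-67 + S))
(-13483 + G(-59))/(10316 + T(-11)) = (-13483 - 30)/(10316 - 11*(67 - 1*(-11))) = -13513/(10316 - 11*(67 + 11)) = -13513/(10316 - 11*78) = -13513/(10316 - 858) = -13513/9458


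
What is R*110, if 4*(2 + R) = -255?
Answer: -14465/2 ≈ -7232.5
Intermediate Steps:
R = -263/4 (R = -2 + (1/4)*(-255) = -2 - 255/4 = -263/4 ≈ -65.750)
R*110 = -263/4*110 = -14465/2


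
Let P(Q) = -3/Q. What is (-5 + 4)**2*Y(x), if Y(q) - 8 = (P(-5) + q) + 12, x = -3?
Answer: 88/5 ≈ 17.600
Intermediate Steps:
Y(q) = 103/5 + q (Y(q) = 8 + ((-3/(-5) + q) + 12) = 8 + ((-3*(-1/5) + q) + 12) = 8 + ((3/5 + q) + 12) = 8 + (63/5 + q) = 103/5 + q)
(-5 + 4)**2*Y(x) = (-5 + 4)**2*(103/5 - 3) = (-1)**2*(88/5) = 1*(88/5) = 88/5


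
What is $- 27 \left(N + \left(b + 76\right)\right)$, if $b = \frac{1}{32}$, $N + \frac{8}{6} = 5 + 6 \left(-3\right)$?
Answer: $- \frac{53307}{32} \approx -1665.8$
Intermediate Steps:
$N = - \frac{43}{3}$ ($N = - \frac{4}{3} + \left(5 + 6 \left(-3\right)\right) = - \frac{4}{3} + \left(5 - 18\right) = - \frac{4}{3} - 13 = - \frac{43}{3} \approx -14.333$)
$b = \frac{1}{32} \approx 0.03125$
$- 27 \left(N + \left(b + 76\right)\right) = - 27 \left(- \frac{43}{3} + \left(\frac{1}{32} + 76\right)\right) = - 27 \left(- \frac{43}{3} + \frac{2433}{32}\right) = \left(-27\right) \frac{5923}{96} = - \frac{53307}{32}$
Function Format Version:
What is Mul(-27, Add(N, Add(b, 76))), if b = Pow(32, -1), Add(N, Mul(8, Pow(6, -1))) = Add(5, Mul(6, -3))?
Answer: Rational(-53307, 32) ≈ -1665.8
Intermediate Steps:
N = Rational(-43, 3) (N = Add(Rational(-4, 3), Add(5, Mul(6, -3))) = Add(Rational(-4, 3), Add(5, -18)) = Add(Rational(-4, 3), -13) = Rational(-43, 3) ≈ -14.333)
b = Rational(1, 32) ≈ 0.031250
Mul(-27, Add(N, Add(b, 76))) = Mul(-27, Add(Rational(-43, 3), Add(Rational(1, 32), 76))) = Mul(-27, Add(Rational(-43, 3), Rational(2433, 32))) = Mul(-27, Rational(5923, 96)) = Rational(-53307, 32)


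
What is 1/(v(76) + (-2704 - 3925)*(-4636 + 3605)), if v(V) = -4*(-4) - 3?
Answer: 1/6834512 ≈ 1.4632e-7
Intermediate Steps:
v(V) = 13 (v(V) = 16 - 3 = 13)
1/(v(76) + (-2704 - 3925)*(-4636 + 3605)) = 1/(13 + (-2704 - 3925)*(-4636 + 3605)) = 1/(13 - 6629*(-1031)) = 1/(13 + 6834499) = 1/6834512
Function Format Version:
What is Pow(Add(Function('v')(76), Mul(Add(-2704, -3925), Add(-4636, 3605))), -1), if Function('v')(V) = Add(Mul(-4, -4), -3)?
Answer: Rational(1, 6834512) ≈ 1.4632e-7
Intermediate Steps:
Function('v')(V) = 13 (Function('v')(V) = Add(16, -3) = 13)
Pow(Add(Function('v')(76), Mul(Add(-2704, -3925), Add(-4636, 3605))), -1) = Pow(Add(13, Mul(Add(-2704, -3925), Add(-4636, 3605))), -1) = Pow(Add(13, Mul(-6629, -1031)), -1) = Pow(Add(13, 6834499), -1) = Pow(6834512, -1) = Rational(1, 6834512)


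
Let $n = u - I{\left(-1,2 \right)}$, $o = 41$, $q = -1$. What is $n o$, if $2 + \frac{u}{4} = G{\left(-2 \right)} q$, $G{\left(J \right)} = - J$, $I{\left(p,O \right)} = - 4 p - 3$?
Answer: $-697$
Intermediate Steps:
$I{\left(p,O \right)} = -3 - 4 p$
$u = -16$ ($u = -8 + 4 \left(-1\right) \left(-2\right) \left(-1\right) = -8 + 4 \cdot 2 \left(-1\right) = -8 + 4 \left(-2\right) = -8 - 8 = -16$)
$n = -17$ ($n = -16 - \left(-3 - -4\right) = -16 - \left(-3 + 4\right) = -16 - 1 = -17$)
$n o = \left(-17\right) 41 = -697$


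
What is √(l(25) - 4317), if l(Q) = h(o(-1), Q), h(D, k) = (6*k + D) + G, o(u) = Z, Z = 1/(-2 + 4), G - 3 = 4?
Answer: I*√16638/2 ≈ 64.494*I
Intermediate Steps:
G = 7 (G = 3 + 4 = 7)
Z = ½ (Z = 1/2 = ½ ≈ 0.50000)
o(u) = ½
h(D, k) = 7 + D + 6*k (h(D, k) = (6*k + D) + 7 = (D + 6*k) + 7 = 7 + D + 6*k)
l(Q) = 15/2 + 6*Q (l(Q) = 7 + ½ + 6*Q = 15/2 + 6*Q)
√(l(25) - 4317) = √((15/2 + 6*25) - 4317) = √((15/2 + 150) - 4317) = √(315/2 - 4317) = √(-8319/2) = I*√16638/2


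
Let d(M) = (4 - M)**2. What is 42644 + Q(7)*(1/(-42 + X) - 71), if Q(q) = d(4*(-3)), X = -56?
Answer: 1198804/49 ≈ 24465.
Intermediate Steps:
Q(q) = 256 (Q(q) = (-4 + 4*(-3))**2 = (-4 - 12)**2 = (-16)**2 = 256)
42644 + Q(7)*(1/(-42 + X) - 71) = 42644 + 256*(1/(-42 - 56) - 71) = 42644 + 256*(1/(-98) - 71) = 42644 + 256*(-1/98 - 71) = 42644 + 256*(-6959/98) = 42644 - 890752/49 = 1198804/49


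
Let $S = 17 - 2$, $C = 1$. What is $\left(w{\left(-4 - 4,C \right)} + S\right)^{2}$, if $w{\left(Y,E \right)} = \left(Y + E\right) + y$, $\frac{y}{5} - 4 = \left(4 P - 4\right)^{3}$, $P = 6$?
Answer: $1602240784$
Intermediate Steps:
$S = 15$
$y = 40020$ ($y = 20 + 5 \left(4 \cdot 6 - 4\right)^{3} = 20 + 5 \left(24 - 4\right)^{3} = 20 + 5 \cdot 20^{3} = 20 + 5 \cdot 8000 = 20 + 40000 = 40020$)
$w{\left(Y,E \right)} = 40020 + E + Y$ ($w{\left(Y,E \right)} = \left(Y + E\right) + 40020 = \left(E + Y\right) + 40020 = 40020 + E + Y$)
$\left(w{\left(-4 - 4,C \right)} + S\right)^{2} = \left(\left(40020 + 1 - 8\right) + 15\right)^{2} = \left(40013 + 15\right)^{2} = 40028^{2} = 1602240784$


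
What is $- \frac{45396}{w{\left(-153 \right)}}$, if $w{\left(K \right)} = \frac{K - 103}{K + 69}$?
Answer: $- \frac{238329}{16} \approx -14896.0$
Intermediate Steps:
$w{\left(K \right)} = \frac{-103 + K}{69 + K}$
$- \frac{45396}{w{\left(-153 \right)}} = - \frac{45396}{\frac{1}{69 - 153} \left(-103 - 153\right)} = - \frac{45396}{\frac{1}{-84} \left(-256\right)} = - \frac{45396}{\left(- \frac{1}{84}\right) \left(-256\right)} = - \frac{45396}{\frac{64}{21}} = \left(-45396\right) \frac{21}{64} = - \frac{238329}{16}$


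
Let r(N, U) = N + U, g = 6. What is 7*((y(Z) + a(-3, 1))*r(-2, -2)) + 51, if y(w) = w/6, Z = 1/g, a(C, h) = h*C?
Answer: 1208/9 ≈ 134.22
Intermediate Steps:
a(C, h) = C*h
Z = ⅙ (Z = 1/6 = ⅙ ≈ 0.16667)
y(w) = w/6 (y(w) = w*(⅙) = w/6)
7*((y(Z) + a(-3, 1))*r(-2, -2)) + 51 = 7*(((⅙)*(⅙) - 3*1)*(-2 - 2)) + 51 = 7*((1/36 - 3)*(-4)) + 51 = 7*(-107/36*(-4)) + 51 = 7*(107/9) + 51 = 749/9 + 51 = 1208/9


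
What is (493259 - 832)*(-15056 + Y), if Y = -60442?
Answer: -37177253646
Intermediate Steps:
(493259 - 832)*(-15056 + Y) = (493259 - 832)*(-15056 - 60442) = 492427*(-75498) = -37177253646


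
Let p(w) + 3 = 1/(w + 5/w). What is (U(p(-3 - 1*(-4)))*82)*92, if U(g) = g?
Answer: -64124/3 ≈ -21375.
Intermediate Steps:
p(w) = -3 + 1/(w + 5/w)
(U(p(-3 - 1*(-4)))*82)*92 = (((-15 + (-3 - 1*(-4)) - 3*(-3 - 1*(-4))²)/(5 + (-3 - 1*(-4))²))*82)*92 = (((-15 + (-3 + 4) - 3*(-3 + 4)²)/(5 + (-3 + 4)²))*82)*92 = (((-15 + 1 - 3*1²)/(5 + 1²))*82)*92 = (((-15 + 1 - 3*1)/(5 + 1))*82)*92 = (((-15 + 1 - 3)/6)*82)*92 = (((⅙)*(-17))*82)*92 = -17/6*82*92 = -697/3*92 = -64124/3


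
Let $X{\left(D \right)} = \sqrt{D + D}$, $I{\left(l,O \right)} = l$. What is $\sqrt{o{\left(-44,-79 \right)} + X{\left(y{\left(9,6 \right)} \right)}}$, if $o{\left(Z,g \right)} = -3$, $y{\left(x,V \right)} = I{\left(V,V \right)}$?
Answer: $\sqrt{-3 + 2 \sqrt{3}} \approx 0.68125$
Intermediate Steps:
$y{\left(x,V \right)} = V$
$X{\left(D \right)} = \sqrt{2} \sqrt{D}$ ($X{\left(D \right)} = \sqrt{2 D} = \sqrt{2} \sqrt{D}$)
$\sqrt{o{\left(-44,-79 \right)} + X{\left(y{\left(9,6 \right)} \right)}} = \sqrt{-3 + \sqrt{2} \sqrt{6}} = \sqrt{-3 + 2 \sqrt{3}}$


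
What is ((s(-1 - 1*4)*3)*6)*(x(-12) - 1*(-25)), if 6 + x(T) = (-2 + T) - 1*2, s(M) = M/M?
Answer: 54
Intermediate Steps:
s(M) = 1
x(T) = -10 + T (x(T) = -6 + ((-2 + T) - 1*2) = -6 + ((-2 + T) - 2) = -6 + (-4 + T) = -10 + T)
((s(-1 - 1*4)*3)*6)*(x(-12) - 1*(-25)) = ((1*3)*6)*((-10 - 12) - 1*(-25)) = (3*6)*(-22 + 25) = 18*3 = 54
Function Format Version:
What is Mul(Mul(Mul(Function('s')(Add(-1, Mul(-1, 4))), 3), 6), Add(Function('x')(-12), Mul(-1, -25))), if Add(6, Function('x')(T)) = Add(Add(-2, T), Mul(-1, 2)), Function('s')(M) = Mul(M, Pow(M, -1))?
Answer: 54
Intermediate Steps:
Function('s')(M) = 1
Function('x')(T) = Add(-10, T) (Function('x')(T) = Add(-6, Add(Add(-2, T), Mul(-1, 2))) = Add(-6, Add(Add(-2, T), -2)) = Add(-6, Add(-4, T)) = Add(-10, T))
Mul(Mul(Mul(Function('s')(Add(-1, Mul(-1, 4))), 3), 6), Add(Function('x')(-12), Mul(-1, -25))) = Mul(Mul(Mul(1, 3), 6), Add(Add(-10, -12), Mul(-1, -25))) = Mul(Mul(3, 6), Add(-22, 25)) = Mul(18, 3) = 54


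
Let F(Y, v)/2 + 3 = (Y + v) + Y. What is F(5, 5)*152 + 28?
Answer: 3676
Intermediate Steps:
F(Y, v) = -6 + 2*v + 4*Y (F(Y, v) = -6 + 2*((Y + v) + Y) = -6 + 2*(v + 2*Y) = -6 + (2*v + 4*Y) = -6 + 2*v + 4*Y)
F(5, 5)*152 + 28 = (-6 + 2*5 + 4*5)*152 + 28 = (-6 + 10 + 20)*152 + 28 = 24*152 + 28 = 3648 + 28 = 3676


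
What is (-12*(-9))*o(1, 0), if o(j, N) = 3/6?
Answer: 54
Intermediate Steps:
o(j, N) = ½ (o(j, N) = 3*(⅙) = ½)
(-12*(-9))*o(1, 0) = -12*(-9)*(½) = 108*(½) = 54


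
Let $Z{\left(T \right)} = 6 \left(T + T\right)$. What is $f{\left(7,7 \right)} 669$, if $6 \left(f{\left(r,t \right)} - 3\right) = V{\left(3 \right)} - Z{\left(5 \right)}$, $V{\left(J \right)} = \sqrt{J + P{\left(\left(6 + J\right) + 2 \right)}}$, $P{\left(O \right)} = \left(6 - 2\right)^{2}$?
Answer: $-4683 + \frac{223 \sqrt{19}}{2} \approx -4197.0$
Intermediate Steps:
$P{\left(O \right)} = 16$ ($P{\left(O \right)} = 4^{2} = 16$)
$Z{\left(T \right)} = 12 T$ ($Z{\left(T \right)} = 6 \cdot 2 T = 12 T$)
$V{\left(J \right)} = \sqrt{16 + J}$ ($V{\left(J \right)} = \sqrt{J + 16} = \sqrt{16 + J}$)
$f{\left(r,t \right)} = -7 + \frac{\sqrt{19}}{6}$ ($f{\left(r,t \right)} = 3 + \frac{\sqrt{16 + 3} - 12 \cdot 5}{6} = 3 + \frac{\sqrt{19} - 60}{6} = 3 + \frac{-60 + \sqrt{19}}{6} = 3 - \left(10 - \frac{\sqrt{19}}{6}\right) = -7 + \frac{\sqrt{19}}{6}$)
$f{\left(7,7 \right)} 669 = \left(-7 + \frac{\sqrt{19}}{6}\right) 669 = -4683 + \frac{223 \sqrt{19}}{2}$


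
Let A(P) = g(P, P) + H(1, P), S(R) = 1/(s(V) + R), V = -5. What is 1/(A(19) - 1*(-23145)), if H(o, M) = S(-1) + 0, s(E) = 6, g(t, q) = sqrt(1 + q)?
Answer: 289315/6696253288 - 25*sqrt(5)/6696253288 ≈ 4.3197e-5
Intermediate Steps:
S(R) = 1/(6 + R)
H(o, M) = 1/5 (H(o, M) = 1/(6 - 1) + 0 = 1/5 + 0 = 1/5)
A(P) = 1/5 + sqrt(1 + P) (A(P) = sqrt(1 + P) + 1/5 = 1/5 + sqrt(1 + P))
1/(A(19) - 1*(-23145)) = 1/((1/5 + sqrt(1 + 19)) - 1*(-23145)) = 1/((1/5 + sqrt(20)) + 23145) = 1/((1/5 + 2*sqrt(5)) + 23145) = 1/(115726/5 + 2*sqrt(5))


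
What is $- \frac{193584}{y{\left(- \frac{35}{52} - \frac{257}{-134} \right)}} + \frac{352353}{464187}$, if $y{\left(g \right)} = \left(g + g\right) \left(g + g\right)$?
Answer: $- \frac{90892264527462485}{2910385801801} \approx -31230.0$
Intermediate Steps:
$y{\left(g \right)} = 4 g^{2}$ ($y{\left(g \right)} = 2 g 2 g = 4 g^{2}$)
$- \frac{193584}{y{\left(- \frac{35}{52} - \frac{257}{-134} \right)}} + \frac{352353}{464187} = - \frac{193584}{4 \left(- \frac{35}{52} - \frac{257}{-134}\right)^{2}} + \frac{352353}{464187} = - \frac{193584}{4 \left(\left(-35\right) \frac{1}{52} - - \frac{257}{134}\right)^{2}} + 352353 \cdot \frac{1}{464187} = - \frac{193584}{4 \left(- \frac{35}{52} + \frac{257}{134}\right)^{2}} + \frac{117451}{154729} = - \frac{193584}{4 \left(\frac{4337}{3484}\right)^{2}} + \frac{117451}{154729} = - \frac{193584}{4 \cdot \frac{18809569}{12138256}} + \frac{117451}{154729} = - \frac{193584}{\frac{18809569}{3034564}} + \frac{117451}{154729} = \left(-193584\right) \frac{3034564}{18809569} + \frac{117451}{154729} = - \frac{587443037376}{18809569} + \frac{117451}{154729} = - \frac{90892264527462485}{2910385801801}$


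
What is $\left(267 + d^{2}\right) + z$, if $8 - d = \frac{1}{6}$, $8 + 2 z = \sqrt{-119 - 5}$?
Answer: $\frac{11677}{36} + i \sqrt{31} \approx 324.36 + 5.5678 i$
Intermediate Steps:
$z = -4 + i \sqrt{31}$ ($z = -4 + \frac{\sqrt{-119 - 5}}{2} = -4 + \frac{\sqrt{-124}}{2} = -4 + \frac{2 i \sqrt{31}}{2} = -4 + i \sqrt{31} \approx -4.0 + 5.5678 i$)
$d = \frac{47}{6}$ ($d = 8 - \frac{1}{6} = \frac{47}{6} \approx 7.8333$)
$\left(267 + d^{2}\right) + z = \left(267 + \left(\frac{47}{6}\right)^{2}\right) - \left(4 - i \sqrt{31}\right) = \left(267 + \frac{2209}{36}\right) - \left(4 - i \sqrt{31}\right) = \frac{11821}{36} - \left(4 - i \sqrt{31}\right) = \frac{11677}{36} + i \sqrt{31}$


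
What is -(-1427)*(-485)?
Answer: -692095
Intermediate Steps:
-(-1427)*(-485) = -1*692095 = -692095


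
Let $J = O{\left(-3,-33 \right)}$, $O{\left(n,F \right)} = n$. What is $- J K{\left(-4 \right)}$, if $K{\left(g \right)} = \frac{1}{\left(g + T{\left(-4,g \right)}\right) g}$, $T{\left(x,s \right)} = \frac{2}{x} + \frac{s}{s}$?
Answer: $\frac{3}{14} \approx 0.21429$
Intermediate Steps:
$T{\left(x,s \right)} = 1 + \frac{2}{x}$ ($T{\left(x,s \right)} = \frac{2}{x} + 1 = 1 + \frac{2}{x}$)
$J = -3$
$K{\left(g \right)} = \frac{1}{g \left(\frac{1}{2} + g\right)}$ ($K{\left(g \right)} = \frac{1}{\left(g + \frac{2 - 4}{-4}\right) g} = \frac{1}{\left(g - - \frac{1}{2}\right) g} = \frac{1}{\left(g + \frac{1}{2}\right) g} = \frac{1}{\left(\frac{1}{2} + g\right) g} = \frac{1}{g \left(\frac{1}{2} + g\right)}$)
$- J K{\left(-4 \right)} = - \left(-3\right) \frac{2}{\left(-4\right) \left(1 + 2 \left(-4\right)\right)} = - \left(-3\right) 2 \left(- \frac{1}{4}\right) \frac{1}{1 - 8} = - \left(-3\right) 2 \left(- \frac{1}{4}\right) \frac{1}{-7} = - \left(-3\right) 2 \left(- \frac{1}{4}\right) \left(- \frac{1}{7}\right) = - \frac{-3}{14} = \left(-1\right) \left(- \frac{3}{14}\right) = \frac{3}{14}$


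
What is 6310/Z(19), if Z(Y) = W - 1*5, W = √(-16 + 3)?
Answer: -15775/19 - 3155*I*√13/19 ≈ -830.26 - 598.71*I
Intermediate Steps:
W = I*√13 (W = √(-13) = I*√13 ≈ 3.6056*I)
Z(Y) = -5 + I*√13 (Z(Y) = I*√13 - 1*5 = I*√13 - 5 = -5 + I*√13)
6310/Z(19) = 6310/(-5 + I*√13)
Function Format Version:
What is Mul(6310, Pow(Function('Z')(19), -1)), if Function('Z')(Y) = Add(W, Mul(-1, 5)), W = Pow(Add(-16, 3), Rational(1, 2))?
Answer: Add(Rational(-15775, 19), Mul(Rational(-3155, 19), I, Pow(13, Rational(1, 2)))) ≈ Add(-830.26, Mul(-598.71, I))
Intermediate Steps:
W = Mul(I, Pow(13, Rational(1, 2))) (W = Pow(-13, Rational(1, 2)) = Mul(I, Pow(13, Rational(1, 2))) ≈ Mul(3.6056, I))
Function('Z')(Y) = Add(-5, Mul(I, Pow(13, Rational(1, 2)))) (Function('Z')(Y) = Add(Mul(I, Pow(13, Rational(1, 2))), Mul(-1, 5)) = Add(Mul(I, Pow(13, Rational(1, 2))), -5) = Add(-5, Mul(I, Pow(13, Rational(1, 2)))))
Mul(6310, Pow(Function('Z')(19), -1)) = Mul(6310, Pow(Add(-5, Mul(I, Pow(13, Rational(1, 2)))), -1))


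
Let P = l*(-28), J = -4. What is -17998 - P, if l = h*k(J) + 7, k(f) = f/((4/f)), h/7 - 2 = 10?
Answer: -8394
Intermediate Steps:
h = 84 (h = 14 + 7*10 = 14 + 70 = 84)
k(f) = f**2/4 (k(f) = f*(f/4) = f**2/4)
l = 343 (l = 84*((1/4)*(-4)**2) + 7 = 84*((1/4)*16) + 7 = 84*4 + 7 = 336 + 7 = 343)
P = -9604 (P = 343*(-28) = -9604)
-17998 - P = -17998 - 1*(-9604) = -17998 + 9604 = -8394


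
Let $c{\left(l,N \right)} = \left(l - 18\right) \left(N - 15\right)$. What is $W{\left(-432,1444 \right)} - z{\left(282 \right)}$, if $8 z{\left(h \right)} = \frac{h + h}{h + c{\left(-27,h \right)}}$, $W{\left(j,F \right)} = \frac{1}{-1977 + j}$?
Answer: $\frac{105401}{18843198} \approx 0.0055936$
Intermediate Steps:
$c{\left(l,N \right)} = \left(-18 + l\right) \left(-15 + N\right)$
$z{\left(h \right)} = \frac{h}{4 \left(675 - 44 h\right)}$ ($z{\left(h \right)} = \frac{\left(h + h\right) \frac{1}{h + \left(270 - 18 h - -405 + h \left(-27\right)\right)}}{8} = \frac{2 h \frac{1}{h + \left(270 - 18 h + 405 - 27 h\right)}}{8} = \frac{2 h \frac{1}{h - \left(-675 + 45 h\right)}}{8} = \frac{2 h \frac{1}{675 - 44 h}}{8} = \frac{h}{4 \left(675 - 44 h\right)}$)
$W{\left(-432,1444 \right)} - z{\left(282 \right)} = \frac{1}{-1977 - 432} - \frac{1}{4} \cdot 282 \frac{1}{675 - 12408} = \frac{1}{-2409} - \frac{1}{4} \cdot 282 \frac{1}{675 - 12408} = - \frac{1}{2409} - \frac{1}{4} \cdot 282 \frac{1}{-11733} = - \frac{1}{2409} - \frac{1}{4} \cdot 282 \left(- \frac{1}{11733}\right) = - \frac{1}{2409} - - \frac{47}{7822} = - \frac{1}{2409} + \frac{47}{7822} = \frac{105401}{18843198}$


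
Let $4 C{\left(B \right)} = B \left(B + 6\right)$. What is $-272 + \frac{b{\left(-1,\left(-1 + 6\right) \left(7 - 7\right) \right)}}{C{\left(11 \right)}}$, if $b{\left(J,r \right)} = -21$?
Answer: $- \frac{50948}{187} \approx -272.45$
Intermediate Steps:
$C{\left(B \right)} = \frac{B \left(6 + B\right)}{4}$ ($C{\left(B \right)} = \frac{B \left(B + 6\right)}{4} = \frac{B \left(6 + B\right)}{4}$)
$-272 + \frac{b{\left(-1,\left(-1 + 6\right) \left(7 - 7\right) \right)}}{C{\left(11 \right)}} = -272 - \frac{21}{\frac{1}{4} \cdot 11 \left(6 + 11\right)} = -272 - \frac{21}{\frac{1}{4} \cdot 11 \cdot 17} = -272 - \frac{21}{\frac{187}{4}} = -272 - \frac{84}{187} = - \frac{50948}{187}$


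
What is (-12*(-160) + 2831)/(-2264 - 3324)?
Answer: -4751/5588 ≈ -0.85021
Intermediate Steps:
(-12*(-160) + 2831)/(-2264 - 3324) = (1920 + 2831)/(-5588) = 4751*(-1/5588) = -4751/5588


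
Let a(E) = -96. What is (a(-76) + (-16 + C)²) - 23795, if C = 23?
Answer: -23842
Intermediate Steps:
(a(-76) + (-16 + C)²) - 23795 = (-96 + (-16 + 23)²) - 23795 = (-96 + 7²) - 23795 = (-96 + 49) - 23795 = -47 - 23795 = -23842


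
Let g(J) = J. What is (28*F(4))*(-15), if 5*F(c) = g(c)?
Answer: -336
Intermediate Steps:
F(c) = c/5
(28*F(4))*(-15) = (28*((1/5)*4))*(-15) = (28*(4/5))*(-15) = (112/5)*(-15) = -336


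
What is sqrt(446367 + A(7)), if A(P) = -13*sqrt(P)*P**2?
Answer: sqrt(446367 - 637*sqrt(7)) ≈ 666.84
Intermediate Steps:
A(P) = -13*P**(5/2)
sqrt(446367 + A(7)) = sqrt(446367 - 637*sqrt(7))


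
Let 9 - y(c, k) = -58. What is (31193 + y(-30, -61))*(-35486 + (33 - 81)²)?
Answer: -1037269320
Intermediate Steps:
y(c, k) = 67 (y(c, k) = 9 - 1*(-58) = 9 + 58 = 67)
(31193 + y(-30, -61))*(-35486 + (33 - 81)²) = (31193 + 67)*(-35486 + (33 - 81)²) = 31260*(-35486 + (-48)²) = 31260*(-35486 + 2304) = 31260*(-33182) = -1037269320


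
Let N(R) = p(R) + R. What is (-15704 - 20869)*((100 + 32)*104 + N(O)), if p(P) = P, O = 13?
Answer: -503025042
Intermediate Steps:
N(R) = 2*R (N(R) = R + R = 2*R)
(-15704 - 20869)*((100 + 32)*104 + N(O)) = (-15704 - 20869)*((100 + 32)*104 + 2*13) = -36573*(132*104 + 26) = -36573*(13728 + 26) = -36573*13754 = -503025042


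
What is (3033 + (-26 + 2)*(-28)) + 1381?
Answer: 5086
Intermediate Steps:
(3033 + (-26 + 2)*(-28)) + 1381 = (3033 - 24*(-28)) + 1381 = (3033 + 672) + 1381 = 3705 + 1381 = 5086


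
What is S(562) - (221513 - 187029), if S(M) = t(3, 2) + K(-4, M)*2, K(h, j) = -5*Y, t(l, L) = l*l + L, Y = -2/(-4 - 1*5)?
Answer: -310277/9 ≈ -34475.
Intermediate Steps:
Y = 2/9 (Y = -2/(-4 - 5) = -2/(-9) = -2*(-1/9) = 2/9 ≈ 0.22222)
t(l, L) = L + l**2 (t(l, L) = l**2 + L = L + l**2)
K(h, j) = -10/9 (K(h, j) = -5*2/9 = -10/9)
S(M) = 79/9 (S(M) = (2 + 3**2) - 10/9*2 = (2 + 9) - 20/9 = 11 - 20/9 = 79/9)
S(562) - (221513 - 187029) = 79/9 - (221513 - 187029) = 79/9 - 1*34484 = 79/9 - 34484 = -310277/9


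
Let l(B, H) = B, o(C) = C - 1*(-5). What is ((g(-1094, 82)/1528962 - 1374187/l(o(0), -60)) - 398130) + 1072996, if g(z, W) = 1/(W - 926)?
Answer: 2581072389481699/6452219640 ≈ 4.0003e+5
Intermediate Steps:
o(C) = 5 + C (o(C) = C + 5 = 5 + C)
g(z, W) = 1/(-926 + W)
((g(-1094, 82)/1528962 - 1374187/l(o(0), -60)) - 398130) + 1072996 = ((1/((-926 + 82)*1528962) - 1374187/(5 + 0)) - 398130) + 1072996 = (((1/1528962)/(-844) - 1374187/5) - 398130) + 1072996 = ((-1/844*1/1528962 - 1374187*1/5) - 398130) + 1072996 = ((-1/1290443928 - 1374187/5) - 398130) + 1072996 = (-1773311270086541/6452219640 - 398130) + 1072996 = -4342133475359741/6452219640 + 1072996 = 2581072389481699/6452219640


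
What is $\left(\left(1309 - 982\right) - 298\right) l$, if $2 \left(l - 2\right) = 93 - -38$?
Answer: $\frac{3915}{2} \approx 1957.5$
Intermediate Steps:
$l = \frac{135}{2}$ ($l = 2 + \frac{93 - -38}{2} = 2 + \frac{93 + 38}{2} = 2 + \frac{1}{2} \cdot 131 = 2 + \frac{131}{2} = \frac{135}{2} \approx 67.5$)
$\left(\left(1309 - 982\right) - 298\right) l = \left(\left(1309 - 982\right) - 298\right) \frac{135}{2} = \left(327 - 298\right) \frac{135}{2} = 29 \cdot \frac{135}{2} = \frac{3915}{2}$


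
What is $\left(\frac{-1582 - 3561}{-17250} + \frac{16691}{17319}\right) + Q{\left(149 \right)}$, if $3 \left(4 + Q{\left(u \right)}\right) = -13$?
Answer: $- \frac{10205869}{1443250} \approx -7.0714$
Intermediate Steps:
$Q{\left(u \right)} = - \frac{25}{3}$ ($Q{\left(u \right)} = -4 + \frac{1}{3} \left(-13\right) = -4 - \frac{13}{3} = - \frac{25}{3}$)
$\left(\frac{-1582 - 3561}{-17250} + \frac{16691}{17319}\right) + Q{\left(149 \right)} = \left(\frac{-1582 - 3561}{-17250} + \frac{16691}{17319}\right) - \frac{25}{3} = \left(\left(-5143\right) \left(- \frac{1}{17250}\right) + 16691 \cdot \frac{1}{17319}\right) - \frac{25}{3} = \left(\frac{5143}{17250} + \frac{16691}{17319}\right) - \frac{25}{3} = \frac{5463643}{4329750} - \frac{25}{3} = - \frac{10205869}{1443250}$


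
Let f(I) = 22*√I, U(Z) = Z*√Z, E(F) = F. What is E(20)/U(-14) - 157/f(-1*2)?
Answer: I*(220*√14 + 7693*√2)/2156 ≈ 5.428*I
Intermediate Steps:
U(Z) = Z^(3/2)
E(20)/U(-14) - 157/f(-1*2) = 20/((-14)^(3/2)) - 157*(-I*√2/44) = 20/((-14*I*√14)) - 157*(-I*√2/44) = 20*(I*√14/196) - 157*(-I*√2/44) = 5*I*√14/49 - 157*(-I*√2/44) = 5*I*√14/49 - (-157)*I*√2/44 = 5*I*√14/49 + 157*I*√2/44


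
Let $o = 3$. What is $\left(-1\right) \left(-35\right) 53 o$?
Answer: $5565$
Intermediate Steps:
$\left(-1\right) \left(-35\right) 53 o = \left(-1\right) \left(-35\right) 53 \cdot 3 = 35 \cdot 53 \cdot 3 = 1855 \cdot 3 = 5565$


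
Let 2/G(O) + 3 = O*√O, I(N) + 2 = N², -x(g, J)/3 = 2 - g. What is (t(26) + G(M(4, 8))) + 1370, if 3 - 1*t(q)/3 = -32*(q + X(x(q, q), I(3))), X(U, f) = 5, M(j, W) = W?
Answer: 2190571/503 + 32*√2/503 ≈ 4355.1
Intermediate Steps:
x(g, J) = -6 + 3*g (x(g, J) = -3*(2 - g) = -6 + 3*g)
I(N) = -2 + N²
G(O) = 2/(-3 + O^(3/2)) (G(O) = 2/(-3 + O*√O) = 2/(-3 + O^(3/2)))
t(q) = 489 + 96*q (t(q) = 9 - (-96)*(q + 5) = 9 - (-96)*(5 + q) = 9 - 3*(-160 - 32*q) = 9 + (480 + 96*q) = 489 + 96*q)
(t(26) + G(M(4, 8))) + 1370 = ((489 + 96*26) + 2/(-3 + 8^(3/2))) + 1370 = ((489 + 2496) + 2/(-3 + 16*√2)) + 1370 = (2985 + 2/(-3 + 16*√2)) + 1370 = 4355 + 2/(-3 + 16*√2)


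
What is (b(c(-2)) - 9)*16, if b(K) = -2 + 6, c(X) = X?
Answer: -80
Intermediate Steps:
b(K) = 4
(b(c(-2)) - 9)*16 = (4 - 9)*16 = -5*16 = -80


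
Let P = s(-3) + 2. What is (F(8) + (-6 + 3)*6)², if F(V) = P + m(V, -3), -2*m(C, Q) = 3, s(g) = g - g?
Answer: 1225/4 ≈ 306.25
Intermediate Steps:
s(g) = 0
m(C, Q) = -3/2 (m(C, Q) = -½*3 = -3/2)
P = 2 (P = 0 + 2 = 2)
F(V) = ½ (F(V) = 2 - 3/2 = ½)
(F(8) + (-6 + 3)*6)² = (½ + (-6 + 3)*6)² = (½ - 3*6)² = (½ - 18)² = (-35/2)² = 1225/4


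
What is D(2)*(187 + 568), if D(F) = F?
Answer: 1510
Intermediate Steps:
D(2)*(187 + 568) = 2*(187 + 568) = 2*755 = 1510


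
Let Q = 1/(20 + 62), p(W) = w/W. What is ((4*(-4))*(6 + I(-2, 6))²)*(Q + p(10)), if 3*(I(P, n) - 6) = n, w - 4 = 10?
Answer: -907872/205 ≈ -4428.6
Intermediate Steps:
w = 14 (w = 4 + 10 = 14)
I(P, n) = 6 + n/3
p(W) = 14/W
Q = 1/82 ≈ 0.012195
((4*(-4))*(6 + I(-2, 6))²)*(Q + p(10)) = ((4*(-4))*(6 + (6 + (⅓)*6))²)*(1/82 + 14/10) = (-16*(6 + (6 + 2))²)*(1/82 + 14*(⅒)) = (-16*(6 + 8)²)*(1/82 + 7/5) = -16*14²*(579/410) = -16*196*(579/410) = -3136*579/410 = -907872/205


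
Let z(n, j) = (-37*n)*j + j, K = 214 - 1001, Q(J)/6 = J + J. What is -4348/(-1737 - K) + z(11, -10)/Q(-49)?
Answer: -23221/9975 ≈ -2.3279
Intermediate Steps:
Q(J) = 12*J (Q(J) = 6*(J + J) = 6*(2*J) = 12*J)
K = -787
z(n, j) = j - 37*j*n (z(n, j) = -37*j*n + j = j - 37*j*n)
-4348/(-1737 - K) + z(11, -10)/Q(-49) = -4348/(-1737 - 1*(-787)) + (-10*(1 - 37*11))/((12*(-49))) = -4348/(-1737 + 787) - 10*(1 - 407)/(-588) = -4348/(-950) - 10*(-406)*(-1/588) = -4348*(-1/950) + 4060*(-1/588) = 2174/475 - 145/21 = -23221/9975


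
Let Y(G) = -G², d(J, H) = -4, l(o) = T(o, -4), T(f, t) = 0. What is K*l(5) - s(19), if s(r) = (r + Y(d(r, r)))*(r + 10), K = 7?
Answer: -87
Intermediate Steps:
l(o) = 0
s(r) = (-16 + r)*(10 + r) (s(r) = (r - 1*(-4)²)*(r + 10) = (r - 1*16)*(10 + r) = (r - 16)*(10 + r) = (-16 + r)*(10 + r))
K*l(5) - s(19) = 7*0 - (-160 + 19² - 6*19) = 0 - (-160 + 361 - 114) = 0 - 1*87 = 0 - 87 = -87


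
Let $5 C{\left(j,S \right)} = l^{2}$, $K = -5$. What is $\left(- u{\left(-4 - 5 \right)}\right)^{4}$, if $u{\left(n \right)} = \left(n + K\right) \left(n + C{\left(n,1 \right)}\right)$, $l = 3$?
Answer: $\frac{64524128256}{625} \approx 1.0324 \cdot 10^{8}$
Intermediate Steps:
$C{\left(j,S \right)} = \frac{9}{5}$ ($C{\left(j,S \right)} = \frac{3^{2}}{5} = \frac{1}{5} \cdot 9 = \frac{9}{5}$)
$u{\left(n \right)} = \left(-5 + n\right) \left(\frac{9}{5} + n\right)$ ($u{\left(n \right)} = \left(n - 5\right) \left(n + \frac{9}{5}\right) = \left(-5 + n\right) \left(\frac{9}{5} + n\right)$)
$\left(- u{\left(-4 - 5 \right)}\right)^{4} = \left(- (-9 + \left(-4 - 5\right)^{2} - \frac{16 \left(-4 - 5\right)}{5})\right)^{4} = \left(- (-9 + \left(-9\right)^{2} - - \frac{144}{5})\right)^{4} = \left(- (-9 + 81 + \frac{144}{5})\right)^{4} = \left(\left(-1\right) \frac{504}{5}\right)^{4} = \left(- \frac{504}{5}\right)^{4} = \frac{64524128256}{625}$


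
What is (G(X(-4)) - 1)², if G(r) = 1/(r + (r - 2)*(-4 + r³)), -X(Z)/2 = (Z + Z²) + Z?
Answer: 5443931089/5444078656 ≈ 0.99997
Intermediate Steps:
X(Z) = -4*Z - 2*Z² (X(Z) = -2*((Z + Z²) + Z) = -2*(Z² + 2*Z) = -4*Z - 2*Z²)
G(r) = 1/(r + (-4 + r³)*(-2 + r)) (G(r) = 1/(r + (-2 + r)*(-4 + r³)) = 1/(r + (-4 + r³)*(-2 + r)))
(G(X(-4)) - 1)² = (1/(8 + (-2*(-4)*(2 - 4))⁴ - (-6)*(-4)*(2 - 4) - 2*512*(2 - 4)³) - 1)² = (1/(8 + (-2*(-4)*(-2))⁴ - (-6)*(-4)*(-2) - 2*(-2*(-4)*(-2))³) - 1)² = (1/(8 + (-16)⁴ - 3*(-16) - 2*(-16)³) - 1)² = (1/(8 + 65536 + 48 - 2*(-4096)) - 1)² = (1/(8 + 65536 + 48 + 8192) - 1)² = (1/73784 - 1)² = (-73783/73784)² = 5443931089/5444078656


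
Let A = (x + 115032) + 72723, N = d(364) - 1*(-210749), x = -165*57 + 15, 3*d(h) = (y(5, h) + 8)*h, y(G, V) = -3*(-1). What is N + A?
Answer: 1171346/3 ≈ 3.9045e+5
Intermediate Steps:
y(G, V) = 3
d(h) = 11*h/3 (d(h) = ((3 + 8)*h)/3 = (11*h)/3 = 11*h/3)
x = -9390 (x = -9405 + 15 = -9390)
N = 636251/3 (N = (11/3)*364 - 1*(-210749) = 4004/3 + 210749 = 636251/3 ≈ 2.1208e+5)
A = 178365 (A = (-9390 + 115032) + 72723 = 105642 + 72723 = 178365)
N + A = 636251/3 + 178365 = 1171346/3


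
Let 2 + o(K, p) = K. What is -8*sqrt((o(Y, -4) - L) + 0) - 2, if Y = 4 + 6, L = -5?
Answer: -2 - 8*sqrt(13) ≈ -30.844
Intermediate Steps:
Y = 10
o(K, p) = -2 + K
-8*sqrt((o(Y, -4) - L) + 0) - 2 = -8*sqrt(((-2 + 10) - 1*(-5)) + 0) - 2 = -8*sqrt((8 + 5) + 0) - 2 = -8*sqrt(13 + 0) - 2 = -8*sqrt(13) - 2 = -2 - 8*sqrt(13)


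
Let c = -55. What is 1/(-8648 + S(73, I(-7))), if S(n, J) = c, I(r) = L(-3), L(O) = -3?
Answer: -1/8703 ≈ -0.00011490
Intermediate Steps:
I(r) = -3
S(n, J) = -55
1/(-8648 + S(73, I(-7))) = 1/(-8648 - 55) = 1/(-8703) = -1/8703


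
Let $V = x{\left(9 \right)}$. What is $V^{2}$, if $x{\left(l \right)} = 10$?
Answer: $100$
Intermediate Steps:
$V = 10$
$V^{2} = 10^{2} = 100$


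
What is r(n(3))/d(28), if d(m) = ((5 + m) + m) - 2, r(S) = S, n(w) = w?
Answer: 3/59 ≈ 0.050847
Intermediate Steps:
d(m) = 3 + 2*m (d(m) = (5 + 2*m) - 2 = 3 + 2*m)
r(n(3))/d(28) = 3/(3 + 2*28) = 3/(3 + 56) = 3/59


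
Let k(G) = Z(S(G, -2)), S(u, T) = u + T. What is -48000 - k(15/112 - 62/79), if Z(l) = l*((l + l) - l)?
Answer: -3758331129025/78287104 ≈ -48007.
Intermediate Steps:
S(u, T) = T + u
Z(l) = l² (Z(l) = l*(2*l - l) = l*l = l²)
k(G) = (-2 + G)²
-48000 - k(15/112 - 62/79) = -48000 - (-2 + (15/112 - 62/79))² = -48000 - (-2 - 5759/8848)² = -48000 - (-23455/8848)² = -48000 - 1*550137025/78287104 = -48000 - 550137025/78287104 = -3758331129025/78287104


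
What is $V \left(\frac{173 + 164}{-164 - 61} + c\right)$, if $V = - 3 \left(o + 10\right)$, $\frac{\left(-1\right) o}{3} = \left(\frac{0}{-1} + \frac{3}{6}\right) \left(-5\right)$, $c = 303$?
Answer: $- \frac{237433}{15} \approx -15829.0$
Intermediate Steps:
$o = \frac{15}{2}$ ($o = - 3 \left(\frac{0}{-1} + \frac{3}{6}\right) \left(-5\right) = - 3 \left(0 \left(-1\right) + 3 \cdot \frac{1}{6}\right) \left(-5\right) = - 3 \left(0 + \frac{1}{2}\right) \left(-5\right) = - 3 \cdot \frac{1}{2} \left(-5\right) = \left(-3\right) \left(- \frac{5}{2}\right) = \frac{15}{2} \approx 7.5$)
$V = - \frac{105}{2}$ ($V = - 3 \left(\frac{15}{2} + 10\right) = \left(-3\right) \frac{35}{2} = - \frac{105}{2} \approx -52.5$)
$V \left(\frac{173 + 164}{-164 - 61} + c\right) = - \frac{105 \left(\frac{173 + 164}{-164 - 61} + 303\right)}{2} = - \frac{105 \left(\frac{337}{-225} + 303\right)}{2} = - \frac{105 \left(337 \left(- \frac{1}{225}\right) + 303\right)}{2} = - \frac{105 \left(- \frac{337}{225} + 303\right)}{2} = \left(- \frac{105}{2}\right) \frac{67838}{225} = - \frac{237433}{15}$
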